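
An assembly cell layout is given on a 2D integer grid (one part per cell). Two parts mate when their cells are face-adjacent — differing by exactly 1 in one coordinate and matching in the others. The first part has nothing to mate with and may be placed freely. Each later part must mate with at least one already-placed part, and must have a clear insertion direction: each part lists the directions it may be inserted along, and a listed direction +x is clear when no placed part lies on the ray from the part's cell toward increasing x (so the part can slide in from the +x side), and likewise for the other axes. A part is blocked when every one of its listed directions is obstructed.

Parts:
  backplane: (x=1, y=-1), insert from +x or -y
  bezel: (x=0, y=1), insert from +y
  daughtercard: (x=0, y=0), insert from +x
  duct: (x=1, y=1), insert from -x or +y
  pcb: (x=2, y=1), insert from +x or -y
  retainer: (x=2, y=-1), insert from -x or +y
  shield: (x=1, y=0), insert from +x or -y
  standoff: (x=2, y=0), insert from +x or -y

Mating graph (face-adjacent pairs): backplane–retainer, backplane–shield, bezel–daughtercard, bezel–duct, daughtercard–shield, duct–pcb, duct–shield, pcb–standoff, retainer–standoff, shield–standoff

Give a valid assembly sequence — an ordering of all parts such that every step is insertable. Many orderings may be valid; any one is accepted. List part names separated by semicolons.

pcb; duct; bezel; daughtercard; standoff; retainer; shield; backplane

1. pcb@(2, 1) [+x clear] — {pcb}
2. duct@(1, 1) [-x clear] — {duct, pcb}
3. bezel@(0, 1) [+y clear] — {bezel, duct, pcb}
4. daughtercard@(0, 0) [+x clear] — {bezel, daughtercard, duct, pcb}
5. standoff@(2, 0) [+x clear] — {bezel, daughtercard, duct, pcb, standoff}
6. retainer@(2, -1) [-x clear] — {bezel, daughtercard, duct, pcb, retainer, standoff}
7. shield@(1, 0) [-y clear] — {bezel, daughtercard, duct, pcb, retainer, shield, standoff}
8. backplane@(1, -1) [-y clear] — {backplane, bezel, daughtercard, duct, pcb, retainer, shield, standoff}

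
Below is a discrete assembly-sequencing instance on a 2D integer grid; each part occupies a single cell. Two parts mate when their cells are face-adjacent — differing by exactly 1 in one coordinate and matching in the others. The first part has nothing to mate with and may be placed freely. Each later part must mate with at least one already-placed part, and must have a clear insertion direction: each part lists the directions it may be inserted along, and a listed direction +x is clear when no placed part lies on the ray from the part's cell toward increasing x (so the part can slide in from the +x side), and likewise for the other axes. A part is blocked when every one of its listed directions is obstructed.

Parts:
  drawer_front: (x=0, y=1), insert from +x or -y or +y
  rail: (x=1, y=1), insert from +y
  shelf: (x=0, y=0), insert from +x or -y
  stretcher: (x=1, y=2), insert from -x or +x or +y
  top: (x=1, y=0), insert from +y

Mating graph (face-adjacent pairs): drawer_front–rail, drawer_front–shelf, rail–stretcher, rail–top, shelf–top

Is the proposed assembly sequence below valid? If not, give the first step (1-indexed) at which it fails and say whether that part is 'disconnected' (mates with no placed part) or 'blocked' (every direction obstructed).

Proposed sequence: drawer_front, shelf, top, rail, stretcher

1. drawer_front@(0, 1) [+x clear] — {drawer_front}
2. shelf@(0, 0) [+x clear] — {drawer_front, shelf}
3. top@(1, 0) [+y clear] — {drawer_front, shelf, top}
4. rail@(1, 1) [+y clear] — {drawer_front, rail, shelf, top}
5. stretcher@(1, 2) [-x clear] — {drawer_front, rail, shelf, stretcher, top}

Valid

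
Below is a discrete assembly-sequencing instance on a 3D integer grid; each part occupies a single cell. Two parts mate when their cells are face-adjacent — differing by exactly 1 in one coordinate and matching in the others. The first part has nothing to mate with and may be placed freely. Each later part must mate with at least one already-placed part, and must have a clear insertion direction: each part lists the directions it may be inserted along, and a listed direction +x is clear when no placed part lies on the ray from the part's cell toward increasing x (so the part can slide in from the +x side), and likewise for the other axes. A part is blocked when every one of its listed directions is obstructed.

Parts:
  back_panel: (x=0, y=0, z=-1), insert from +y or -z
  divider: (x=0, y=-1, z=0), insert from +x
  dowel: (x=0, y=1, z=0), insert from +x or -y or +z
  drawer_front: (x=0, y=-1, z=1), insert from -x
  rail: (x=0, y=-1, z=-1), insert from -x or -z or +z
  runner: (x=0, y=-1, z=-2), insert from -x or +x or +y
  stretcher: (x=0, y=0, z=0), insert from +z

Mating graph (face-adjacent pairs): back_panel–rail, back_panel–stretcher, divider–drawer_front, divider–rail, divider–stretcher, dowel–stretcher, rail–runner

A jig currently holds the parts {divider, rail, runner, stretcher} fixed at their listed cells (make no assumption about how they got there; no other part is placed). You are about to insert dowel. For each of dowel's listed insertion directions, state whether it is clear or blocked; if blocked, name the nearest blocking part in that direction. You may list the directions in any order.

+x: ray from dowel(0, 1, 0) has no placed part ⇒ clear
-y: nearest on ray is stretcher@(0, 0, 0) ⇒ blocked
+z: ray from dowel(0, 1, 0) has no placed part ⇒ clear

+x: clear; +z: clear; -y: blocked by stretcher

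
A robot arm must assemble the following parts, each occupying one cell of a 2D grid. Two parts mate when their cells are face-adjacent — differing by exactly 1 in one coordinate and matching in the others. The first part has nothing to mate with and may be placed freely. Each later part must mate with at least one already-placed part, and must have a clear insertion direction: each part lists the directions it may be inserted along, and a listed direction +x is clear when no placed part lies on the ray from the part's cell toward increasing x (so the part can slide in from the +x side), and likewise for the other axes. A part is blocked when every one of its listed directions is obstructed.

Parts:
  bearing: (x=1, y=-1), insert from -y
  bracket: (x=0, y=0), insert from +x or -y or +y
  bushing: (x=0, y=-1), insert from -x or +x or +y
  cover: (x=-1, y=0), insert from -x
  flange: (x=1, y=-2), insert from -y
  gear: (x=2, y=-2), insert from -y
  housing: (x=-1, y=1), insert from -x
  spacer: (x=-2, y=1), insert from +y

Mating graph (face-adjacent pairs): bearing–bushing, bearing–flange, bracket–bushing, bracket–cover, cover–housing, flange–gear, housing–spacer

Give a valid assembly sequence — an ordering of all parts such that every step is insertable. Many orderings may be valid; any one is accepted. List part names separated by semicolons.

cover; bracket; bushing; bearing; housing; spacer; flange; gear

1. cover@(-1, 0) [-x clear] — {cover}
2. bracket@(0, 0) [+x clear] — {bracket, cover}
3. bushing@(0, -1) [-x clear] — {bracket, bushing, cover}
4. bearing@(1, -1) [-y clear] — {bearing, bracket, bushing, cover}
5. housing@(-1, 1) [-x clear] — {bearing, bracket, bushing, cover, housing}
6. spacer@(-2, 1) [+y clear] — {bearing, bracket, bushing, cover, housing, spacer}
7. flange@(1, -2) [-y clear] — {bearing, bracket, bushing, cover, flange, housing, spacer}
8. gear@(2, -2) [-y clear] — {bearing, bracket, bushing, cover, flange, gear, housing, spacer}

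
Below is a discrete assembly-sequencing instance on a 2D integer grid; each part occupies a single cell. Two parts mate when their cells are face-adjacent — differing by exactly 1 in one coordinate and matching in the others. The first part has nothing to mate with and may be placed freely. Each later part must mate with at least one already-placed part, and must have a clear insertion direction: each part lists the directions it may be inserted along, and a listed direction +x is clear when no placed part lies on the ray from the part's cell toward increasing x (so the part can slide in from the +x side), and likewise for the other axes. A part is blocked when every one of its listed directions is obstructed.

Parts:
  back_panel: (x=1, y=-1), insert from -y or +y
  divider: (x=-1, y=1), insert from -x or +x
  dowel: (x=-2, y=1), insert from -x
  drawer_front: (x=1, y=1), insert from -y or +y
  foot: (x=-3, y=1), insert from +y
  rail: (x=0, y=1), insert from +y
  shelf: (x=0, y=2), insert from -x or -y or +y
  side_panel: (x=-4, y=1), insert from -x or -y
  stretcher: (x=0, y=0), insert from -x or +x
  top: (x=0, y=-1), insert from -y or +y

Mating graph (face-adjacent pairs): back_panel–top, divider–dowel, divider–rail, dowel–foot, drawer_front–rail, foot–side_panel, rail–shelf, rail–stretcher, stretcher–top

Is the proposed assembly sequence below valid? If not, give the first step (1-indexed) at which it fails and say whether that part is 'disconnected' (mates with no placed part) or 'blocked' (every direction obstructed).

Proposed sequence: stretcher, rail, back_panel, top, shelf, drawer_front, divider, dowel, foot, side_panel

1. stretcher@(0, 0) [-x clear] — {stretcher}
2. rail@(0, 1) [+y clear] — {rail, stretcher}
3. back_panel@(1, -1) — no placed neighbour ⇒ disconnected

Invalid at step 3 (disconnected)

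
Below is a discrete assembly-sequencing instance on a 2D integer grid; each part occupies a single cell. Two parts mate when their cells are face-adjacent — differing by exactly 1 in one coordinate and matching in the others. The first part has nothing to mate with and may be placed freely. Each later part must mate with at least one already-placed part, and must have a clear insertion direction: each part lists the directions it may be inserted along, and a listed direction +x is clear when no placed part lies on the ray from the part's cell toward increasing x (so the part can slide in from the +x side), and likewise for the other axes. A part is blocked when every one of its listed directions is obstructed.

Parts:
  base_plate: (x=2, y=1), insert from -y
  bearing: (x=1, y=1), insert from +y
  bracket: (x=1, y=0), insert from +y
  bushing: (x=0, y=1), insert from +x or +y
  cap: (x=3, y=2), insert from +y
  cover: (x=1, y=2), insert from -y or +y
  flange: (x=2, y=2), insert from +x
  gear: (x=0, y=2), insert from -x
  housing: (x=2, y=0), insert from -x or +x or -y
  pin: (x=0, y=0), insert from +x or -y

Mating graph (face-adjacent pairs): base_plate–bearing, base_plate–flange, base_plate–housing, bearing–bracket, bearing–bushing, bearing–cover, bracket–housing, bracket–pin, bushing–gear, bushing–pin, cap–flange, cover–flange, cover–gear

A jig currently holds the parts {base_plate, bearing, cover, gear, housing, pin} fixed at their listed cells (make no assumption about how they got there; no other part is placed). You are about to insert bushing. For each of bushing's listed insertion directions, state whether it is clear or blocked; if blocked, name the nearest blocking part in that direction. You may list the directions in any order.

+x: nearest on ray is bearing@(1, 1) ⇒ blocked
+y: nearest on ray is gear@(0, 2) ⇒ blocked

+x: blocked by bearing; +y: blocked by gear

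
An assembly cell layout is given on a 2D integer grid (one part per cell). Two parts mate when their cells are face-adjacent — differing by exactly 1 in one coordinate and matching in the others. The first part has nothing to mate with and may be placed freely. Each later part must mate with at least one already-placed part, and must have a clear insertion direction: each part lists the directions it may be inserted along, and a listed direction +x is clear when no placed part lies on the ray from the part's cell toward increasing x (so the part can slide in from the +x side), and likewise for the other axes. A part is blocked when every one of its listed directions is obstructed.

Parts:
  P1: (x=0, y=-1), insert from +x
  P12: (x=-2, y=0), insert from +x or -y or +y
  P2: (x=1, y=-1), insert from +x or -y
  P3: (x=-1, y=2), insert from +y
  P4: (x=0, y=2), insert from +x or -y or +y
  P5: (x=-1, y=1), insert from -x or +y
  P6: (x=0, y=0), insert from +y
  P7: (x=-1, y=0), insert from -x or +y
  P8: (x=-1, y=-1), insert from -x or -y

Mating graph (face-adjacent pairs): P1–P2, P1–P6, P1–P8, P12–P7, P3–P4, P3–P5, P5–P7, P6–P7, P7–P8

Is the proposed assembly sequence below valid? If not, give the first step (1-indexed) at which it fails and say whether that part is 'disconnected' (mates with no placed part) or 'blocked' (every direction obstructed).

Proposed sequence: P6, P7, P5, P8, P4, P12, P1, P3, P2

Invalid at step 5 (disconnected)

1. P6@(0, 0) [+y clear] — {P6}
2. P7@(-1, 0) [-x clear] — {P6, P7}
3. P5@(-1, 1) [-x clear] — {P5, P6, P7}
4. P8@(-1, -1) [-x clear] — {P5, P6, P7, P8}
5. P4@(0, 2) — no placed neighbour ⇒ disconnected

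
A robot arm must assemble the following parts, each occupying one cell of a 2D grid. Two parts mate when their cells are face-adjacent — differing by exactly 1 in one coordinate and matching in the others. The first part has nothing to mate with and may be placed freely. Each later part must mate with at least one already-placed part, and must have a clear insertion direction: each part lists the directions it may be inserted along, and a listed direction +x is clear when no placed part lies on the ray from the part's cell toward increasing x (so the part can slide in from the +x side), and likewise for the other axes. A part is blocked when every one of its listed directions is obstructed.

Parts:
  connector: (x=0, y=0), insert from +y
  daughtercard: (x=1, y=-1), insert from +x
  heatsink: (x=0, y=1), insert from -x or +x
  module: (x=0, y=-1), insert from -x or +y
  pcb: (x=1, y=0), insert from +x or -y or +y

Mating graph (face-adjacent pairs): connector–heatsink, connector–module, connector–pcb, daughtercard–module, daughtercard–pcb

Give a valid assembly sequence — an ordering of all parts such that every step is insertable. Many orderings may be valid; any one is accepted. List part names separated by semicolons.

pcb; daughtercard; connector; heatsink; module

1. pcb@(1, 0) [+x clear] — {pcb}
2. daughtercard@(1, -1) [+x clear] — {daughtercard, pcb}
3. connector@(0, 0) [+y clear] — {connector, daughtercard, pcb}
4. heatsink@(0, 1) [-x clear] — {connector, daughtercard, heatsink, pcb}
5. module@(0, -1) [-x clear] — {connector, daughtercard, heatsink, module, pcb}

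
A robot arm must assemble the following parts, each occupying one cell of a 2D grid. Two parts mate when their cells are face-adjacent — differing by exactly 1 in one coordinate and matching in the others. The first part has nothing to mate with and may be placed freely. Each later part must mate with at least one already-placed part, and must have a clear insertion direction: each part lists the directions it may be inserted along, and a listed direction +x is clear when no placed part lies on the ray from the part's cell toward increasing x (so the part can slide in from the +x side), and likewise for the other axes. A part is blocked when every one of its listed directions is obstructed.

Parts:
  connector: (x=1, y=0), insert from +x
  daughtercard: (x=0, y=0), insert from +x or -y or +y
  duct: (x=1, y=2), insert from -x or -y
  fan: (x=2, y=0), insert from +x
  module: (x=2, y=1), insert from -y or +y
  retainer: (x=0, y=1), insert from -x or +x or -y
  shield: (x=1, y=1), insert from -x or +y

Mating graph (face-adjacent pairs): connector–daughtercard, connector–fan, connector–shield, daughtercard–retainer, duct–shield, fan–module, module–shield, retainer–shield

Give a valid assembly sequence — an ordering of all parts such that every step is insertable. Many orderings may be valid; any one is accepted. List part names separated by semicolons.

retainer; shield; duct; daughtercard; module; connector; fan

1. retainer@(0, 1) [-x clear] — {retainer}
2. shield@(1, 1) [+y clear] — {retainer, shield}
3. duct@(1, 2) [-x clear] — {duct, retainer, shield}
4. daughtercard@(0, 0) [+x clear] — {daughtercard, duct, retainer, shield}
5. module@(2, 1) [-y clear] — {daughtercard, duct, module, retainer, shield}
6. connector@(1, 0) [+x clear] — {connector, daughtercard, duct, module, retainer, shield}
7. fan@(2, 0) [+x clear] — {connector, daughtercard, duct, fan, module, retainer, shield}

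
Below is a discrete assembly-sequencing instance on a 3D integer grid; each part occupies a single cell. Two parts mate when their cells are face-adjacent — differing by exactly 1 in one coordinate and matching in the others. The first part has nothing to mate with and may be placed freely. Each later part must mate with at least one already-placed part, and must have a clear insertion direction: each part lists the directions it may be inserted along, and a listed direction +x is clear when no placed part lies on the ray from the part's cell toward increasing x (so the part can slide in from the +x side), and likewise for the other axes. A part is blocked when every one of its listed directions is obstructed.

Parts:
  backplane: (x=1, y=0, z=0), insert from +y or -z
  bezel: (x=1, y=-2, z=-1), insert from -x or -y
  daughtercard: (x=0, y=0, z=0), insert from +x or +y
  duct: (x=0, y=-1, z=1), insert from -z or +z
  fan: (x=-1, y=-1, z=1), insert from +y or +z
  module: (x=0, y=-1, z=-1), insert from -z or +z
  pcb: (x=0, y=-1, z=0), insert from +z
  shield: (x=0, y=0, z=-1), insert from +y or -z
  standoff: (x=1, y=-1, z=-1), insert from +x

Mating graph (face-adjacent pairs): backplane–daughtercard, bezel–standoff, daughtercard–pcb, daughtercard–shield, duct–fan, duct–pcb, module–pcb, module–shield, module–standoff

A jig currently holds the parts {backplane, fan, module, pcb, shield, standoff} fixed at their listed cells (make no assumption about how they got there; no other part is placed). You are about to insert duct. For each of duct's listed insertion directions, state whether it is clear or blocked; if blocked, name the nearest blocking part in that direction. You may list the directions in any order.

+z: clear; -z: blocked by pcb

-z: nearest on ray is pcb@(0, -1, 0) ⇒ blocked
+z: ray from duct(0, -1, 1) has no placed part ⇒ clear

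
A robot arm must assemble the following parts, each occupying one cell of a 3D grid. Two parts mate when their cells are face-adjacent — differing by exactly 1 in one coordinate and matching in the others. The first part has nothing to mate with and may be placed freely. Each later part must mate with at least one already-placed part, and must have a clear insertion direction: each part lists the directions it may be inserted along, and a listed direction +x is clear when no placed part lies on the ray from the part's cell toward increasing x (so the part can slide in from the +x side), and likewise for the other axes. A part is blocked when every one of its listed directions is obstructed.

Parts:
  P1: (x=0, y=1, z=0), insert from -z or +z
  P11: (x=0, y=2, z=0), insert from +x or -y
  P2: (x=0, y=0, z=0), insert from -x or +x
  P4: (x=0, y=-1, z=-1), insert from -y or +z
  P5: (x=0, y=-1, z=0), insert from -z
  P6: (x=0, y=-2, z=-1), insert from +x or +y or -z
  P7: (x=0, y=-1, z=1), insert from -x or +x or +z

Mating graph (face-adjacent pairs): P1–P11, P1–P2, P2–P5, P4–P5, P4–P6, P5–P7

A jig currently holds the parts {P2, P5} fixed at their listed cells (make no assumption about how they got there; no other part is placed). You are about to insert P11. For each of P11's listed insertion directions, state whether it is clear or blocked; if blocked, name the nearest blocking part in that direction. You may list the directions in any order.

+x: clear; -y: blocked by P2

+x: ray from P11(0, 2, 0) has no placed part ⇒ clear
-y: nearest on ray is P2@(0, 0, 0) ⇒ blocked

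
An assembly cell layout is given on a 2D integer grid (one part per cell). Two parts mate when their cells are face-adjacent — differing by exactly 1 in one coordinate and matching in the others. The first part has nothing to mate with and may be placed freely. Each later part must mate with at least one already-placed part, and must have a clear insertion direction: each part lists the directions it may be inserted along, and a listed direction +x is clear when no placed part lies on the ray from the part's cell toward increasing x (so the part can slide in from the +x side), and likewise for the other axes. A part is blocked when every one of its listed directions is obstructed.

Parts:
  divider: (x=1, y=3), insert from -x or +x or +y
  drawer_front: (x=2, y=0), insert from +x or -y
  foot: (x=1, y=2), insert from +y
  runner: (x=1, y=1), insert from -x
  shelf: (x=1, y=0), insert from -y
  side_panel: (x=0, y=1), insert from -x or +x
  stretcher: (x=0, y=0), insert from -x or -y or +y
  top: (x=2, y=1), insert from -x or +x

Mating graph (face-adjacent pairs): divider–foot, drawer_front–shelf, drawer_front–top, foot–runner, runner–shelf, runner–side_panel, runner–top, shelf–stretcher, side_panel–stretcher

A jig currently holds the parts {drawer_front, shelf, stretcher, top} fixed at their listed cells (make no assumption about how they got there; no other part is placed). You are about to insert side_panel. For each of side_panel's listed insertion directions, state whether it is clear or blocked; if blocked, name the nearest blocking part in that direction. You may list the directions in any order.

+x: blocked by top; -x: clear

-x: ray from side_panel(0, 1) has no placed part ⇒ clear
+x: nearest on ray is top@(2, 1) ⇒ blocked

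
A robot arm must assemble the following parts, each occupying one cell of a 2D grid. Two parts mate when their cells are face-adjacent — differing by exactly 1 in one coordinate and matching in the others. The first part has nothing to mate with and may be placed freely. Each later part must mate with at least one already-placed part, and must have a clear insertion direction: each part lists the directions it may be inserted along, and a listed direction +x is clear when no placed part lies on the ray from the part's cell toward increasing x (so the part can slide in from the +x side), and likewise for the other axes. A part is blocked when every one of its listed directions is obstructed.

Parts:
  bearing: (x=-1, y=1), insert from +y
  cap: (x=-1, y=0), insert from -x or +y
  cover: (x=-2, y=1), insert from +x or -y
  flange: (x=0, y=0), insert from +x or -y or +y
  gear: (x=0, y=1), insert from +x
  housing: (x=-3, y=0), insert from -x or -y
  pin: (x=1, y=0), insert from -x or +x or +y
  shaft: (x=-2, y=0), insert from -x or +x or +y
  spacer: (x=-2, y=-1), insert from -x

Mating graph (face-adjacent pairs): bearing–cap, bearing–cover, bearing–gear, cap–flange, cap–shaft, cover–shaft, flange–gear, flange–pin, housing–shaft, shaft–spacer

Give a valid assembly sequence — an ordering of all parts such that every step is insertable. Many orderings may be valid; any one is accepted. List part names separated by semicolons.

1. cover@(-2, 1) [+x clear] — {cover}
2. shaft@(-2, 0) [-x clear] — {cover, shaft}
3. housing@(-3, 0) [-x clear] — {cover, housing, shaft}
4. cap@(-1, 0) [+y clear] — {cap, cover, housing, shaft}
5. flange@(0, 0) [+x clear] — {cap, cover, flange, housing, shaft}
6. pin@(1, 0) [+x clear] — {cap, cover, flange, housing, pin, shaft}
7. bearing@(-1, 1) [+y clear] — {bearing, cap, cover, flange, housing, pin, shaft}
8. gear@(0, 1) [+x clear] — {bearing, cap, cover, flange, gear, housing, pin, shaft}
9. spacer@(-2, -1) [-x clear] — {bearing, cap, cover, flange, gear, housing, pin, shaft, spacer}

cover; shaft; housing; cap; flange; pin; bearing; gear; spacer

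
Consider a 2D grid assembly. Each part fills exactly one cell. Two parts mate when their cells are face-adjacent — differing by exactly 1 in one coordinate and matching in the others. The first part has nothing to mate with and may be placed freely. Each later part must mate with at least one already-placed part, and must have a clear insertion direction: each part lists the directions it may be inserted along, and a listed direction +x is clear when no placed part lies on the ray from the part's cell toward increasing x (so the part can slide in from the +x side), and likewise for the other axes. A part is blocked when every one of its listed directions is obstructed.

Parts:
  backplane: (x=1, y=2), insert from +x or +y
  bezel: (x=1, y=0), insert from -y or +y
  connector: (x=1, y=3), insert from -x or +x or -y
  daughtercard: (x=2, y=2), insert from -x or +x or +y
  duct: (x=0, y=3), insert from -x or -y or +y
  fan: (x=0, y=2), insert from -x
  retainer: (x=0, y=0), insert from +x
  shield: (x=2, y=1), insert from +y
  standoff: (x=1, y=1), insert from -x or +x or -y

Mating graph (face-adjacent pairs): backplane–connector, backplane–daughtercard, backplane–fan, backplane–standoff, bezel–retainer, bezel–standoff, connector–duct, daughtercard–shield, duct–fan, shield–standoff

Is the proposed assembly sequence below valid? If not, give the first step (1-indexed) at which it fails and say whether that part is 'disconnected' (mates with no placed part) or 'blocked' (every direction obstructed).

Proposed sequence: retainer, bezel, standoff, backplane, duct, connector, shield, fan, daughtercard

Invalid at step 5 (disconnected)

1. retainer@(0, 0) [+x clear] — {retainer}
2. bezel@(1, 0) [-y clear] — {bezel, retainer}
3. standoff@(1, 1) [-x clear] — {bezel, retainer, standoff}
4. backplane@(1, 2) [+x clear] — {backplane, bezel, retainer, standoff}
5. duct@(0, 3) — no placed neighbour ⇒ disconnected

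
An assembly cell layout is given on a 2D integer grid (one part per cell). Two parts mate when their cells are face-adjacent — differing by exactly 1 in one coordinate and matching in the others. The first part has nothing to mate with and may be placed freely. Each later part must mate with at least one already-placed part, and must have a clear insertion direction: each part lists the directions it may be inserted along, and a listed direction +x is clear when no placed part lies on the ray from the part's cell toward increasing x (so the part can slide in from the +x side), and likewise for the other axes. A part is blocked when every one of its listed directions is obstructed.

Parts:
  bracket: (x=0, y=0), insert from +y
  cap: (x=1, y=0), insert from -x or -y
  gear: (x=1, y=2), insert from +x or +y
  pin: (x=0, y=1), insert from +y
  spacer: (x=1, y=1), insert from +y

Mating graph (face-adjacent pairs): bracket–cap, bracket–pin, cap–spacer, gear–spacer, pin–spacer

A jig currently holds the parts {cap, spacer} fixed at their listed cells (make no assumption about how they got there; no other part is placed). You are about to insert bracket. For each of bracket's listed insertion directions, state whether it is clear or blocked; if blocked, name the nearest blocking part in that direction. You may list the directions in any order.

+y: ray from bracket(0, 0) has no placed part ⇒ clear

+y: clear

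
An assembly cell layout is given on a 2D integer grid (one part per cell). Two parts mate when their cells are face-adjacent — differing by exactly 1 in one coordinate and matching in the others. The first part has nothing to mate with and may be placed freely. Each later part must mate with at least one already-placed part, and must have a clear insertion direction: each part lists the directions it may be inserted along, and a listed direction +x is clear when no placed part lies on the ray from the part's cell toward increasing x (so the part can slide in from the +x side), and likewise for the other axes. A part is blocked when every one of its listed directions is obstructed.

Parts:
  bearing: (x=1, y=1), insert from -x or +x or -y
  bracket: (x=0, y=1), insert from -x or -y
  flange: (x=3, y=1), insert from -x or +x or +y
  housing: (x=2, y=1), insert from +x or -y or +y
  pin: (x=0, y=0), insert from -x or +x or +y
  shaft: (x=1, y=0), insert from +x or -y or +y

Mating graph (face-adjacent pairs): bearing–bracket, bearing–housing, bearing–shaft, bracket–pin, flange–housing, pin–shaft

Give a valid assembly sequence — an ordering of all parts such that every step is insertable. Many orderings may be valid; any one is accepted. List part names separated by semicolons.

bearing; housing; shaft; pin; bracket; flange

1. bearing@(1, 1) [-x clear] — {bearing}
2. housing@(2, 1) [+x clear] — {bearing, housing}
3. shaft@(1, 0) [+x clear] — {bearing, housing, shaft}
4. pin@(0, 0) [-x clear] — {bearing, housing, pin, shaft}
5. bracket@(0, 1) [-x clear] — {bearing, bracket, housing, pin, shaft}
6. flange@(3, 1) [+x clear] — {bearing, bracket, flange, housing, pin, shaft}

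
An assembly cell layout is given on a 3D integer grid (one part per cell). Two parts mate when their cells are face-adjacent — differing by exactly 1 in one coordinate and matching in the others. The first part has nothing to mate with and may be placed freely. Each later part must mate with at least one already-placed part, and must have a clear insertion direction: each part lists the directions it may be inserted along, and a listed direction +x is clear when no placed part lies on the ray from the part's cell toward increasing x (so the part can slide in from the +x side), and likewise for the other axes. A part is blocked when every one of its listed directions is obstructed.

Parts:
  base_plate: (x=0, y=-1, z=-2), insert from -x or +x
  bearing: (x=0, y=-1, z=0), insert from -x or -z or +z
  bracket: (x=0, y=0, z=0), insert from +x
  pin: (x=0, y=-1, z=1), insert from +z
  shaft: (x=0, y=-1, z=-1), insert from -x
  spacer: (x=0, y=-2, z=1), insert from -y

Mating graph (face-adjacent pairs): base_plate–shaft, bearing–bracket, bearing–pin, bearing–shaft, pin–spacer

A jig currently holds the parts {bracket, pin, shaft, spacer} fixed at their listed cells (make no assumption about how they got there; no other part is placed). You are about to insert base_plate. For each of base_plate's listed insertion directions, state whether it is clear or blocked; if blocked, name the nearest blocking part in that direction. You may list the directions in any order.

-x: ray from base_plate(0, -1, -2) has no placed part ⇒ clear
+x: ray from base_plate(0, -1, -2) has no placed part ⇒ clear

+x: clear; -x: clear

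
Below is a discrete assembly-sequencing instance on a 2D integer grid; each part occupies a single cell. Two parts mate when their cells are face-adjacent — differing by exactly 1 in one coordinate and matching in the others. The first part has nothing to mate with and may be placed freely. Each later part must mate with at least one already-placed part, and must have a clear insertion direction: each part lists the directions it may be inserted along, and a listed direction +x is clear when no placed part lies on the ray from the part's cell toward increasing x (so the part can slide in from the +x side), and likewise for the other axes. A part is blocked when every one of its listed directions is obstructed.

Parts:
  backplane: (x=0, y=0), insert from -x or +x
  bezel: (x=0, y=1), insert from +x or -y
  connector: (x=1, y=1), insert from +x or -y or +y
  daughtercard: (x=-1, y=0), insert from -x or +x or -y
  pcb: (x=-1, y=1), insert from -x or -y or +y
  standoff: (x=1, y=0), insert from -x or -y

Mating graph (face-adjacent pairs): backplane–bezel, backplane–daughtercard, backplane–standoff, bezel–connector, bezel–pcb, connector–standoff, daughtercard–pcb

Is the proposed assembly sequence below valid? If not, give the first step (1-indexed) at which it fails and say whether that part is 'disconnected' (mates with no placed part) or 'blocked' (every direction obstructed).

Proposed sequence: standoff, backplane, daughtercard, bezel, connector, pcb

1. standoff@(1, 0) [-x clear] — {standoff}
2. backplane@(0, 0) [-x clear] — {backplane, standoff}
3. daughtercard@(-1, 0) [-x clear] — {backplane, daughtercard, standoff}
4. bezel@(0, 1) [+x clear] — {backplane, bezel, daughtercard, standoff}
5. connector@(1, 1) [+x clear] — {backplane, bezel, connector, daughtercard, standoff}
6. pcb@(-1, 1) [-x clear] — {backplane, bezel, connector, daughtercard, pcb, standoff}

Valid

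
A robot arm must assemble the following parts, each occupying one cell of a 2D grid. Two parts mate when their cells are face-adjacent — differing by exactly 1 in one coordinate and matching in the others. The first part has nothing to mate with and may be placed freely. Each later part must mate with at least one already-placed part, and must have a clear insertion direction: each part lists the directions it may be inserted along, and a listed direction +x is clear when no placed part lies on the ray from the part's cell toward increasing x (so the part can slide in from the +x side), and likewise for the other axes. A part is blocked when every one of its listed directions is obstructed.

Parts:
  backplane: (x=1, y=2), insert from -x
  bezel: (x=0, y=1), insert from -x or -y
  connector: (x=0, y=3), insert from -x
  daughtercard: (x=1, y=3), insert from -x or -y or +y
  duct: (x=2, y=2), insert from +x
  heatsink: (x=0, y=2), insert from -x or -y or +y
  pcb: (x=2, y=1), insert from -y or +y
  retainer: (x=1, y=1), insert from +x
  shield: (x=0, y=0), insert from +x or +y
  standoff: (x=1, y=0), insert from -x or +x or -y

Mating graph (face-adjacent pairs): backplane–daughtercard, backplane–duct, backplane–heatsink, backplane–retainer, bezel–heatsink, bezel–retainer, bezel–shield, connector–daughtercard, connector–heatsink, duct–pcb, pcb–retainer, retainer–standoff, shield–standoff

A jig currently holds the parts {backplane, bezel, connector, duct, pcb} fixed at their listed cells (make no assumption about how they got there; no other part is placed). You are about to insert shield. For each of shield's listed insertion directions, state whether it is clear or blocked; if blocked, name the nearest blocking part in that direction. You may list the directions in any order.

+x: clear; +y: blocked by bezel

+x: ray from shield(0, 0) has no placed part ⇒ clear
+y: nearest on ray is bezel@(0, 1) ⇒ blocked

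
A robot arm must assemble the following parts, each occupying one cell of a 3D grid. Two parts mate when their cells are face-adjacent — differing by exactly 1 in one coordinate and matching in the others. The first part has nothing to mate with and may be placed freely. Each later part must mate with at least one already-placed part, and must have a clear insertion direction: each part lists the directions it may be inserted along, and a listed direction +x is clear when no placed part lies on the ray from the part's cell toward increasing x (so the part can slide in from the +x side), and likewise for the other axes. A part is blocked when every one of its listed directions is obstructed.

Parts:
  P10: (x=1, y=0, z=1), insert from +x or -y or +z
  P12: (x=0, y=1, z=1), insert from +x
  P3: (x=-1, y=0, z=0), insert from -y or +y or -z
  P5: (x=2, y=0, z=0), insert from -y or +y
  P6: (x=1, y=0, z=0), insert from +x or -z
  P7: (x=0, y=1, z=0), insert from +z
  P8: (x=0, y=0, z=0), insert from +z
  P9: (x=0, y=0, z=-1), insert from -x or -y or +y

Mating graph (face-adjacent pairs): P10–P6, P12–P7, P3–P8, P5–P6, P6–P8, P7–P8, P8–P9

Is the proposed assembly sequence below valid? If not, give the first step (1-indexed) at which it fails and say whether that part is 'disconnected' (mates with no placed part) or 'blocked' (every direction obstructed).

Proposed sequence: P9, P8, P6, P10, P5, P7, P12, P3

1. P9@(0, 0, -1) [-x clear] — {P9}
2. P8@(0, 0, 0) [+z clear] — {P8, P9}
3. P6@(1, 0, 0) [+x clear] — {P6, P8, P9}
4. P10@(1, 0, 1) [+x clear] — {P10, P6, P8, P9}
5. P5@(2, 0, 0) [-y clear] — {P10, P5, P6, P8, P9}
6. P7@(0, 1, 0) [+z clear] — {P10, P5, P6, P7, P8, P9}
7. P12@(0, 1, 1) [+x clear] — {P10, P12, P5, P6, P7, P8, P9}
8. P3@(-1, 0, 0) [-y clear] — {P10, P12, P3, P5, P6, P7, P8, P9}

Valid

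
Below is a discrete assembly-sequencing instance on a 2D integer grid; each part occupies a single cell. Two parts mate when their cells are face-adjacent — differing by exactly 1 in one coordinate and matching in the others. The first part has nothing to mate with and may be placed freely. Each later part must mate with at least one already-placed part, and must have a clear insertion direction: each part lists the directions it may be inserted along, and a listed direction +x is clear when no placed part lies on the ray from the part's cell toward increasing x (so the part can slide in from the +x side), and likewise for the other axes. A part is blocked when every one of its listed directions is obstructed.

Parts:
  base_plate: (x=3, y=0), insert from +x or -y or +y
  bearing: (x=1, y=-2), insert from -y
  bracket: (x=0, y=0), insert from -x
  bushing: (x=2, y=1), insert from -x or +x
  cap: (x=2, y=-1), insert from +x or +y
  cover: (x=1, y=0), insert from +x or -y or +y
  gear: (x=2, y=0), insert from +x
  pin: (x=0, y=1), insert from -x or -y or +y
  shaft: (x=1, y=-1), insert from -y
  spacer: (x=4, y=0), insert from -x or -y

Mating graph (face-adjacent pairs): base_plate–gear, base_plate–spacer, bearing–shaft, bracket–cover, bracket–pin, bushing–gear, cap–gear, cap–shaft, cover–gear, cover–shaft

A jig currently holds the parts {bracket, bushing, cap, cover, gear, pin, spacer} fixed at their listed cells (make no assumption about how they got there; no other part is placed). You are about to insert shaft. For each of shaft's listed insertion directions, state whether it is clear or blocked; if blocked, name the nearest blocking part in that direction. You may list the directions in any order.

-y: ray from shaft(1, -1) has no placed part ⇒ clear

-y: clear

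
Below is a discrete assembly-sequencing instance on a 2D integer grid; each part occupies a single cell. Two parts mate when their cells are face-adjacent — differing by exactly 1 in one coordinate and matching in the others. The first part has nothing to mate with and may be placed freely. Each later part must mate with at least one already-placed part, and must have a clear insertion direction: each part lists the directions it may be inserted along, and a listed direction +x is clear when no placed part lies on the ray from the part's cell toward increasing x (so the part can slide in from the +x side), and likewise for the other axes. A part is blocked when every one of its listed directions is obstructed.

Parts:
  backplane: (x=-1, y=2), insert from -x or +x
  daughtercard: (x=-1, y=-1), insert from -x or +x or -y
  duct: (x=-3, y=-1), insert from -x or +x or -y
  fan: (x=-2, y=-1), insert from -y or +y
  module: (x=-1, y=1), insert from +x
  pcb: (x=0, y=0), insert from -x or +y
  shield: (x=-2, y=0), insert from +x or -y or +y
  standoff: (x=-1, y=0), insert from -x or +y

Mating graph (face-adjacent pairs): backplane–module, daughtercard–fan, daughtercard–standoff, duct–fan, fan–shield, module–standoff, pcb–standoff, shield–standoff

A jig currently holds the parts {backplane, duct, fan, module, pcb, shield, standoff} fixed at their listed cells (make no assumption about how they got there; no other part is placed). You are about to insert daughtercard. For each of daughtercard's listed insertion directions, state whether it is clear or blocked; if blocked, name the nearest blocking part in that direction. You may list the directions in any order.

-x: nearest on ray is fan@(-2, -1) ⇒ blocked
+x: ray from daughtercard(-1, -1) has no placed part ⇒ clear
-y: ray from daughtercard(-1, -1) has no placed part ⇒ clear

+x: clear; -x: blocked by fan; -y: clear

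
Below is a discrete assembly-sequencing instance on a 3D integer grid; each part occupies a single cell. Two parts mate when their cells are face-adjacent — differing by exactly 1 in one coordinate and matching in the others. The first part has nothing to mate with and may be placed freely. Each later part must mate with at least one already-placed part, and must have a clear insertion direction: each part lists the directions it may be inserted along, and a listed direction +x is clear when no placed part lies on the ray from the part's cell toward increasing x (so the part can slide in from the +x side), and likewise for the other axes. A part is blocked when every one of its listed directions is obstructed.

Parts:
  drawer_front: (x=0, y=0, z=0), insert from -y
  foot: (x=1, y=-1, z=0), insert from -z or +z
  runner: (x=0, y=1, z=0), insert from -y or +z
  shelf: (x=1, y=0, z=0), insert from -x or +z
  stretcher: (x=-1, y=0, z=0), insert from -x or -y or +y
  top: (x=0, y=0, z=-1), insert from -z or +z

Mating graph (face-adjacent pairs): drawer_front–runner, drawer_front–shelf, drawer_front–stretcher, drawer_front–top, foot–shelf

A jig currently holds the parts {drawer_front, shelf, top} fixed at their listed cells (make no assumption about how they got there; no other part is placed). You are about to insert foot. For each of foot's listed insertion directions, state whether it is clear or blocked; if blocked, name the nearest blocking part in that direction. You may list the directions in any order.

-z: ray from foot(1, -1, 0) has no placed part ⇒ clear
+z: ray from foot(1, -1, 0) has no placed part ⇒ clear

+z: clear; -z: clear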